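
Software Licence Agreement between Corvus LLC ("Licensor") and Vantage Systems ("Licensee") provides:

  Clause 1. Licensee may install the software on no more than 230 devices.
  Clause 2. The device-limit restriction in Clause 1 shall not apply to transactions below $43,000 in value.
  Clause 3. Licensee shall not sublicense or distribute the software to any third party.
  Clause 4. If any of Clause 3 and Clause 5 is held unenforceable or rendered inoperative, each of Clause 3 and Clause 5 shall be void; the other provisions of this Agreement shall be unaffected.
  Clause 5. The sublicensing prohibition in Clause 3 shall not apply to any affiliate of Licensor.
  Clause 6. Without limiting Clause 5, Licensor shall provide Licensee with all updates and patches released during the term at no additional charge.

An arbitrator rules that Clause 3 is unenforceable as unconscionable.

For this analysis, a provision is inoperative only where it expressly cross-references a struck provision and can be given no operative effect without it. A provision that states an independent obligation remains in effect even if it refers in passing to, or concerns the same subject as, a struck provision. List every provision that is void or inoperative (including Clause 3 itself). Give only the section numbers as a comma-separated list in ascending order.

Clause 3 is struck. Clause 5 has no operative effect of its own apart from Clause 3 and is therefore inoperative. Although Clause 6 refers to Clause 5, its operative terms do not depend on Clause 5, so it remains in effect. Clause 4 declares Clause 3 and Clause 5 mutually dependent; since one of them has fallen, all of them are of no effect. The remainder continues in force under Clause 4. The provisions still in force are Clause 1, Clause 2, Clause 4, and Clause 6.

3, 5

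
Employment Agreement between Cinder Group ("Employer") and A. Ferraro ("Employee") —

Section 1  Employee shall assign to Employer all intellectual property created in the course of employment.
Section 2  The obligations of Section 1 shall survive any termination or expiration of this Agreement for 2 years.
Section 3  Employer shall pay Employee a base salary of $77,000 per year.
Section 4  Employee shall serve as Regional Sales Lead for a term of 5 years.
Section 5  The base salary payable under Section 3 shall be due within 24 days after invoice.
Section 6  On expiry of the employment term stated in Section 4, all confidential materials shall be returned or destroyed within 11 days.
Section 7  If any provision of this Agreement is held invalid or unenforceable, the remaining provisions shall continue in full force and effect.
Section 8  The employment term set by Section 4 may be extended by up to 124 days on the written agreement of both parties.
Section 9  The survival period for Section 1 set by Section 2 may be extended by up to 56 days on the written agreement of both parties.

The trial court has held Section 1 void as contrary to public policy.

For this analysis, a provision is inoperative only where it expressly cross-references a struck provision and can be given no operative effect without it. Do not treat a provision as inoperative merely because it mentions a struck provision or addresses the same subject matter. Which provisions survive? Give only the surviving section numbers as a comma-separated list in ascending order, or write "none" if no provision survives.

Section 1 is struck. Section 2 operates only by reference to Section 1, so it falls with Section 1. The whole of Section 9 is the extension of the survival period for Section 1, defined by reference to Section 2, so Section 9 cannot stand once Section 2 is removed. Under the severability clause in Section 7, the remaining provisions continue in force. Section 3, Section 4, Section 5, Section 6, Section 7, and Section 8 remain in effect.

3, 4, 5, 6, 7, 8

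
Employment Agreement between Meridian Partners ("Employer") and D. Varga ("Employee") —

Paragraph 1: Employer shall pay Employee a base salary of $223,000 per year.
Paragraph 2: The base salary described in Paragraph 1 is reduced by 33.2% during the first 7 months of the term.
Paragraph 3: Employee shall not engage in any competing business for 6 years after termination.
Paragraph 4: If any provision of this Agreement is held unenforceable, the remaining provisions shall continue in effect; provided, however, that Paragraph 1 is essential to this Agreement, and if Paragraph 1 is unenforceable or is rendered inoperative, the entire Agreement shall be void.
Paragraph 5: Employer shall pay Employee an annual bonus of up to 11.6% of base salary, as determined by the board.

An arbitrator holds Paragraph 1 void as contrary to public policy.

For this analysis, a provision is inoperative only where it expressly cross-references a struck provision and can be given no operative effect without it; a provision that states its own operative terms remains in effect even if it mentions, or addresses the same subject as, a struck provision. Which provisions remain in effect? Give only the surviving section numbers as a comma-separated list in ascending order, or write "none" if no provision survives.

Paragraph 1 is struck. Paragraph 2 operates only by reference to Paragraph 1, so it falls with Paragraph 1. Paragraph 4 makes Paragraph 1 an essential term, and Paragraph 1 is the provision held invalid; under Paragraph 4, the entire Agreement is therefore void. No provision of the Agreement survives.

none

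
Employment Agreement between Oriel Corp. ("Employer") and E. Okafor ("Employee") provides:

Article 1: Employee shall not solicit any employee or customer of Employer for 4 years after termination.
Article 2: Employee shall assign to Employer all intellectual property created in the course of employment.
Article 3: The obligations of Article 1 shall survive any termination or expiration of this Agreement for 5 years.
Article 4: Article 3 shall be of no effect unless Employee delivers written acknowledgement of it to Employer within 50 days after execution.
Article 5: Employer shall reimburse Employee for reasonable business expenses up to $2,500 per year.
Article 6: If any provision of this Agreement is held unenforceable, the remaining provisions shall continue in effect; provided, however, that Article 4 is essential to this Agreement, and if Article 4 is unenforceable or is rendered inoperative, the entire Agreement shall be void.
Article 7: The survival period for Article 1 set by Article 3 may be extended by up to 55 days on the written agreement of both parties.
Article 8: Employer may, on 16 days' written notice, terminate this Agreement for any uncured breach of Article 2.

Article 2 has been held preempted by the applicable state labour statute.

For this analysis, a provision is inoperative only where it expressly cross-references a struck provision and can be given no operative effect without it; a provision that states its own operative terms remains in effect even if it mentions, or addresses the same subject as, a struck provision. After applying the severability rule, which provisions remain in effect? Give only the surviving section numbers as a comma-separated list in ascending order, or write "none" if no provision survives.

Article 2 is struck. Article 8 has no operative effect of its own apart from Article 2 and is therefore inoperative. Article 6 makes Article 4 an essential term, but Article 4 is unaffected, so the severability proviso in Article 6 preserves the remaining provisions. The provisions still in force are Article 1, Article 3, Article 4, Article 5, Article 6, and Article 7.

1, 3, 4, 5, 6, 7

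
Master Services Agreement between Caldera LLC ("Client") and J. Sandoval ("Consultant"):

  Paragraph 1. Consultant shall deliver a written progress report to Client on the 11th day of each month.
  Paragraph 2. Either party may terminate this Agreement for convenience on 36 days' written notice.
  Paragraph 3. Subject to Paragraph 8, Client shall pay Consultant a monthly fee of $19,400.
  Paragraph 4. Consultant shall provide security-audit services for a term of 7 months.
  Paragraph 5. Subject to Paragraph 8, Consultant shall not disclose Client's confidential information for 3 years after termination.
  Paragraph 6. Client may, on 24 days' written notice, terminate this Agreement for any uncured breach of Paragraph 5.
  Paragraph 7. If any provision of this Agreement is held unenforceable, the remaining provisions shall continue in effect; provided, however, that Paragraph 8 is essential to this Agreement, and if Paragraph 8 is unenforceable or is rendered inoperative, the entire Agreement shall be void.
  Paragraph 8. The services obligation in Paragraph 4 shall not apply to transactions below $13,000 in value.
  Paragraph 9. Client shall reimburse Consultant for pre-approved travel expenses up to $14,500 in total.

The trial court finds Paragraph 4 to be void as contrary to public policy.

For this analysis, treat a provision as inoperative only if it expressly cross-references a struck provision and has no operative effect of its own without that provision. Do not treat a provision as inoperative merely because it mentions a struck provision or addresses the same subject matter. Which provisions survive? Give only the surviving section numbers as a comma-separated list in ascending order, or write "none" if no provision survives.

none

Paragraph 4 is struck. Paragraph 8 does nothing except set the carve-out from the services obligation by reference to Paragraph 4; with Paragraph 4 gone it has no independent effect and is inoperative. Paragraph 7 makes Paragraph 8 an essential term, and Paragraph 8 has been rendered inoperative by the cascade; under Paragraph 7, the entire Agreement is therefore void. No provision of the Agreement survives.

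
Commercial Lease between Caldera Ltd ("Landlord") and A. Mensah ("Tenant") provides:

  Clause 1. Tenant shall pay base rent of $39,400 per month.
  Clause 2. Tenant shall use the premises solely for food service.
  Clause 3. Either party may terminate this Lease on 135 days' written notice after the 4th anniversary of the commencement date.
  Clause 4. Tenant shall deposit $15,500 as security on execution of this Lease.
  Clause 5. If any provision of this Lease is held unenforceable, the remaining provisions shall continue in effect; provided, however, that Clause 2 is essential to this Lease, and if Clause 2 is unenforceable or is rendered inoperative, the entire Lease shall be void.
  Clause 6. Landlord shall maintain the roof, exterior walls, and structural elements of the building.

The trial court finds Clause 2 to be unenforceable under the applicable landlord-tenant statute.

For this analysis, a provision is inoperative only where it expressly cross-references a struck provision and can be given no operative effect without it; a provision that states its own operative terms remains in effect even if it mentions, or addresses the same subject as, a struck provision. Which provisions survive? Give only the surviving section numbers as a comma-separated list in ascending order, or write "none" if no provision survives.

Clause 2 is struck. No other provision's operative terms depend on Clause 2. Clause 5 makes Clause 2 an essential term, and Clause 2 is the provision held invalid; under Clause 5, the entire Lease is therefore void. No provision of the Lease survives.

none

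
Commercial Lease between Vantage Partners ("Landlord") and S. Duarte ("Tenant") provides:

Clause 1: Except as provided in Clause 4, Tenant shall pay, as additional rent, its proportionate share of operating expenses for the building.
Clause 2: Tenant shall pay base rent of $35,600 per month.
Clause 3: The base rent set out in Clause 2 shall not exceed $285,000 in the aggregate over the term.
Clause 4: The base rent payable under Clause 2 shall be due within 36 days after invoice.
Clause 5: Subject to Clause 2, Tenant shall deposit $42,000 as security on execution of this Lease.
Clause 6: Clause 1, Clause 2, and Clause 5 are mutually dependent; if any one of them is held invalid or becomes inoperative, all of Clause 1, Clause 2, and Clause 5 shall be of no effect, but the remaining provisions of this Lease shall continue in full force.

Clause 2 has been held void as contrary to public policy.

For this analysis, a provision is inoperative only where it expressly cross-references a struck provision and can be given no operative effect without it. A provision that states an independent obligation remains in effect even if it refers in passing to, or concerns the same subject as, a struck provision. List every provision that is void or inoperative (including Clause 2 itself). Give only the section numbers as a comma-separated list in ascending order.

Clause 2 is struck. Clause 3 has no operative effect of its own apart from Clause 2 and is therefore inoperative. Clause 4 operates only by reference to Clause 2, so it falls with Clause 2. Clause 6 declares Clause 1, Clause 2, and Clause 5 mutually dependent; since one of them has fallen, all of them are of no effect. That brings down Clause 1 and Clause 5 as well. The remainder continues in force under Clause 6. Only Clause 6 remains in effect.

1, 2, 3, 4, 5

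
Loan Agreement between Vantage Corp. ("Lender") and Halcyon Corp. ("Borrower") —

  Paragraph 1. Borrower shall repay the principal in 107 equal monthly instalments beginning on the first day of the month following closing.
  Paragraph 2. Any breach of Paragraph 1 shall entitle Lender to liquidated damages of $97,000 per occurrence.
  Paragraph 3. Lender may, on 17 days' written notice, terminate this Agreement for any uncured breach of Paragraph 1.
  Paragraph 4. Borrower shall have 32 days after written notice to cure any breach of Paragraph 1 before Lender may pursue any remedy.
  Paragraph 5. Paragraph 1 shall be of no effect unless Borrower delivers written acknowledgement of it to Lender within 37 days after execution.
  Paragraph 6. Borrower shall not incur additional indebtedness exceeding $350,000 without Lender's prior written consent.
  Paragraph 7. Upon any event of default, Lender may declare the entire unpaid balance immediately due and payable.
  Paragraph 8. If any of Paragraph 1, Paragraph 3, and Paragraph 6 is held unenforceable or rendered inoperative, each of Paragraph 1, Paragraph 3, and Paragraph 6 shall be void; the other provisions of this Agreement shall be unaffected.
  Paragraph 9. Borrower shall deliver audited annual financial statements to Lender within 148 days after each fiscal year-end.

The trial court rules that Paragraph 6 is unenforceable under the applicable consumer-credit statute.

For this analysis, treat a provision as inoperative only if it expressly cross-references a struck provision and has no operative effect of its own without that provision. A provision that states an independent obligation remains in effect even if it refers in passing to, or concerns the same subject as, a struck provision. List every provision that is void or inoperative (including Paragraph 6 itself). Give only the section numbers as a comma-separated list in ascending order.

Paragraph 6 is struck. Nothing else in the Agreement is defined by reference to Paragraph 6. Paragraph 8 declares Paragraph 1, Paragraph 3, and Paragraph 6 mutually dependent; since one of them has fallen, all of them are of no effect. That brings down Paragraph 1 and Paragraph 3 as well. Paragraph 2, Paragraph 4, and Paragraph 5 in turn depend solely on a provision now struck and likewise fall. The remainder continues in force under Paragraph 8. The provisions still in force are Paragraph 7, Paragraph 8, and Paragraph 9.

1, 2, 3, 4, 5, 6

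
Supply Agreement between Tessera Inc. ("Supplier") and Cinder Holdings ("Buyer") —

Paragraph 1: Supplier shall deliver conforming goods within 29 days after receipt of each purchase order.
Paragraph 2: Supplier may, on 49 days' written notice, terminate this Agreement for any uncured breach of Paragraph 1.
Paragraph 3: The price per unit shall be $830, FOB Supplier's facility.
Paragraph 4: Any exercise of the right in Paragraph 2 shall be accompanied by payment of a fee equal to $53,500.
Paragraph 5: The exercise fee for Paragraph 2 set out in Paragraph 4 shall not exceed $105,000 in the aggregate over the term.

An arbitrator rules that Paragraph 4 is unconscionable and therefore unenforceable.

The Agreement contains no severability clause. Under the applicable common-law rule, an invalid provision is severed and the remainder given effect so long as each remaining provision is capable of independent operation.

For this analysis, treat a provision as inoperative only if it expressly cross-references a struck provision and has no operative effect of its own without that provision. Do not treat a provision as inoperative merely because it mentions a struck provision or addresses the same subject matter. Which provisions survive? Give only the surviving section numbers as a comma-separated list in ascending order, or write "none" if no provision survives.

1, 2, 3

Paragraph 4 is struck. Paragraph 5 operates only by reference to Paragraph 4, so it falls with Paragraph 4. With no severability clause, the stated default rule severs what cannot stand and enforces each remaining provision that can operate on its own. The provisions still in force are Paragraph 1, Paragraph 2, and Paragraph 3.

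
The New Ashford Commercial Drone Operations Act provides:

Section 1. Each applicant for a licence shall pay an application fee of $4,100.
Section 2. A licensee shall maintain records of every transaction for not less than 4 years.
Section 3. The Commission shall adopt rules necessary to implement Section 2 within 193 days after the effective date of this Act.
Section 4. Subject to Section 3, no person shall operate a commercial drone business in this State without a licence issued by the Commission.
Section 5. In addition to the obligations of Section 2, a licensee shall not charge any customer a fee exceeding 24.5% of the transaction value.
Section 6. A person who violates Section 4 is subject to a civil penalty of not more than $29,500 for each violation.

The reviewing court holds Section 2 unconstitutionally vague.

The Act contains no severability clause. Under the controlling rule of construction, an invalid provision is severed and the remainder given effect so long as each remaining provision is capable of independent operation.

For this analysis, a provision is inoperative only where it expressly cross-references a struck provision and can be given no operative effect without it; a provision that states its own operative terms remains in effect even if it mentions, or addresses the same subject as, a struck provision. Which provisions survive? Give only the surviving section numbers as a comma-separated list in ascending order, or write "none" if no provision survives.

Section 2 is struck. Section 3 operates only by reference to Section 2, so it falls with Section 2. Although Section 4 refers to Section 3, its operative terms do not depend on Section 3, so it remains in effect. Although Section 5 refers to Section 2, its operative terms do not depend on Section 2, so it remains in effect. Under the stated default rule, only provisions that cannot operate independently fall away; the rest are enforced. That leaves Section 1, Section 4, Section 5, and Section 6 in effect.

1, 4, 5, 6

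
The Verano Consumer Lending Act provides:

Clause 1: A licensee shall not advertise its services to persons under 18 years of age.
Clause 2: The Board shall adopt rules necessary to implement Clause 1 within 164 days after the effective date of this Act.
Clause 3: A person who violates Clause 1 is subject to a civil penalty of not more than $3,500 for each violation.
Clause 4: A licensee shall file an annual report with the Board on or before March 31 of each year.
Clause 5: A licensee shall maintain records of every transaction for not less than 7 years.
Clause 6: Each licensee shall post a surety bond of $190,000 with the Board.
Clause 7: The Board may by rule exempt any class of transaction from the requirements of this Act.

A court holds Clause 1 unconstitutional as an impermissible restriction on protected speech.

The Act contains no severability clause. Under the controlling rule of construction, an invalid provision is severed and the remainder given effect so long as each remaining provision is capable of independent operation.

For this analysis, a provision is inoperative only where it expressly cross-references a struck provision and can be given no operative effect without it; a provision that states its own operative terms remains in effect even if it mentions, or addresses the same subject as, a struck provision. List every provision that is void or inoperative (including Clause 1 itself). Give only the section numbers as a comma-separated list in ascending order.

1, 2, 3

Clause 1 is struck. Clause 2 merely fixes the rulemaking mandate for Clause 1; with Clause 1 gone it has nothing to operate on and falls away. Clause 3 operates only by reference to Clause 1, so it falls with Clause 1. Under the stated default rule, only provisions that cannot operate independently fall away; the rest are enforced. That leaves Clause 4, Clause 5, Clause 6, and Clause 7 in effect.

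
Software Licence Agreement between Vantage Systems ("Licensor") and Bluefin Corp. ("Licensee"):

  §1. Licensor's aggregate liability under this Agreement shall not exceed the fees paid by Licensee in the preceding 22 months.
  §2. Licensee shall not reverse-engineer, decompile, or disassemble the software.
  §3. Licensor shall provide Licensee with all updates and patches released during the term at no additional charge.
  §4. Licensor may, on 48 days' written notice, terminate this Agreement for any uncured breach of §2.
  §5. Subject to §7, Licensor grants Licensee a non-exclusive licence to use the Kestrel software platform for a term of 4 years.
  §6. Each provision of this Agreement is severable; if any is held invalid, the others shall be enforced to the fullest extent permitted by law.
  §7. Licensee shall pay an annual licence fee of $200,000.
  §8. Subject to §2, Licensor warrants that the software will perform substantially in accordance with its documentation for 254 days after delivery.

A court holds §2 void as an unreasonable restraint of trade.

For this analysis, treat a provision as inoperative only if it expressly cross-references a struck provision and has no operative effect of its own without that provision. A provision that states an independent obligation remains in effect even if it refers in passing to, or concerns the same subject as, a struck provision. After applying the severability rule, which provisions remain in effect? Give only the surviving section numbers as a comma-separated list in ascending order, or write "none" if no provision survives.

§2 is struck. §4 merely fixes the termination right for breach of §2; with §2 gone it has nothing to operate on and falls away. §8 mentions §2 but its own obligation stands independently of §2, so §8 is not affected. §6 is a severability clause and preserves every provision that can still be given independent effect. That leaves §1, §3, §5, §6, §7, and §8 in effect.

1, 3, 5, 6, 7, 8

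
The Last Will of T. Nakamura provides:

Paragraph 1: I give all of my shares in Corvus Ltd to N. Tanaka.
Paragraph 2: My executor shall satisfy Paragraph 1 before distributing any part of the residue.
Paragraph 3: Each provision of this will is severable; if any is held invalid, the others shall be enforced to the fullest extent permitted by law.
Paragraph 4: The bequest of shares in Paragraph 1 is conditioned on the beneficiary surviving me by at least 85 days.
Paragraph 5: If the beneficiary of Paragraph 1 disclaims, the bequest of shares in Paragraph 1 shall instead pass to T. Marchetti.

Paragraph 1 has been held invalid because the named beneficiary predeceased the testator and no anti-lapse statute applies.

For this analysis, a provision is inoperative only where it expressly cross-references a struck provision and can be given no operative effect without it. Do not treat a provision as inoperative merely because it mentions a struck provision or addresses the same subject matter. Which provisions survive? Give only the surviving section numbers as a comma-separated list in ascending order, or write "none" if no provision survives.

Paragraph 1 is struck. The only function of Paragraph 2 is the priority direction for Paragraph 1, so it cannot stand once Paragraph 1 is removed. The only function of Paragraph 4 is the survivorship condition on Paragraph 1, so it cannot stand once Paragraph 1 is removed. The only function of Paragraph 5 is the alternative disposition for Paragraph 1, so it cannot stand once Paragraph 1 is removed. Under the severability clause in Paragraph 3, the remaining provisions continue in force. Only Paragraph 3 remains in effect.

3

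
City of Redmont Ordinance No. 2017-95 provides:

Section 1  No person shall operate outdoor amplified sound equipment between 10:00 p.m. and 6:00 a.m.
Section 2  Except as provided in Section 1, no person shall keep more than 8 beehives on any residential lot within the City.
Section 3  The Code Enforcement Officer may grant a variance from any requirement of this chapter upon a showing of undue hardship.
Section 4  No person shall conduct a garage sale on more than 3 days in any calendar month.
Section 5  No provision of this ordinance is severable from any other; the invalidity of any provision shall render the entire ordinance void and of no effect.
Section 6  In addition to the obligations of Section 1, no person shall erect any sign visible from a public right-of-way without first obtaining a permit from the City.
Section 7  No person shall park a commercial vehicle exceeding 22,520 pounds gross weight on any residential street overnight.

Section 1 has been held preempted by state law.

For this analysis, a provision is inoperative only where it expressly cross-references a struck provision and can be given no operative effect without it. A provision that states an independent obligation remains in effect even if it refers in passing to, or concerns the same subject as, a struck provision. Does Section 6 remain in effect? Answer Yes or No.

Section 1 is struck. No other provision's operative terms depend on Section 1. Section 5 provides that the ordinance is not severable, so the invalidity of any one provision voids the entire ordinance. No provision of the ordinance survives. Section 6 is among the inoperative provisions, so the answer is no.

No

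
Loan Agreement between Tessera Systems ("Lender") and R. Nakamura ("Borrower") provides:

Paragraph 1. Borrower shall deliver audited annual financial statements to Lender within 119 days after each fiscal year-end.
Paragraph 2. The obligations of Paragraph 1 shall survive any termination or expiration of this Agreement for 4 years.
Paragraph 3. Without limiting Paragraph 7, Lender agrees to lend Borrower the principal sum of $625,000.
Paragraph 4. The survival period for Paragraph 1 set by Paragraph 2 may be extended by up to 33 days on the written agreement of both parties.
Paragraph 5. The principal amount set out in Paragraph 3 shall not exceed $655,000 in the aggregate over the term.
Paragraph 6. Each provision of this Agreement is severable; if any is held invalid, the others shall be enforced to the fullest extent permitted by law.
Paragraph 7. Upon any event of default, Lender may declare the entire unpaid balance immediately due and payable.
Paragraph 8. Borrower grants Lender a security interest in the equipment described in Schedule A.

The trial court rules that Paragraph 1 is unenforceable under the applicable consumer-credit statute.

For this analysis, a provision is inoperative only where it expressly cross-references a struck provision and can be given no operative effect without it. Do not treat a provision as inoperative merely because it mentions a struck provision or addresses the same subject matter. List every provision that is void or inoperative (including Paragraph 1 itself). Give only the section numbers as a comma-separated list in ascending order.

Paragraph 1 is struck. Paragraph 2 merely fixes the survival period for Paragraph 1; with Paragraph 1 gone it has nothing to operate on and falls away. Paragraph 4 has no operative effect of its own apart from Paragraph 2 and is therefore inoperative. Paragraph 6 is a severability clause and preserves every provision that can still be given independent effect. That leaves Paragraph 3, Paragraph 5, Paragraph 6, Paragraph 7, and Paragraph 8 in effect.

1, 2, 4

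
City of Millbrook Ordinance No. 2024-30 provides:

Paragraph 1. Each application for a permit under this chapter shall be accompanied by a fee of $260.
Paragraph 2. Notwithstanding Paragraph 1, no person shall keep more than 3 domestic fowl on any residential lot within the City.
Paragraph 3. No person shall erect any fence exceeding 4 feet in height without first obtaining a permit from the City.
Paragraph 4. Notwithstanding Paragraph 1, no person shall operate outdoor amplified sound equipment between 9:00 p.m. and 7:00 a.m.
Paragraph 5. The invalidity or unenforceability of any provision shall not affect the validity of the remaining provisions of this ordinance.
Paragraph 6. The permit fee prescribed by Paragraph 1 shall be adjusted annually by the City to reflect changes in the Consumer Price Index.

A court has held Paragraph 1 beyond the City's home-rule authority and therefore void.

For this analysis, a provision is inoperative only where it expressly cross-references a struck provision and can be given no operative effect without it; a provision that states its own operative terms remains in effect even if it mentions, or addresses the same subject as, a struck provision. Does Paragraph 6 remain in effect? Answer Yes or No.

Paragraph 1 is struck. Paragraph 6 has no operative effect of its own apart from Paragraph 1 and is therefore inoperative. Although Paragraph 2 refers to Paragraph 1, its operative terms do not depend on Paragraph 1, so it remains in effect. Although Paragraph 4 refers to Paragraph 1, its operative terms do not depend on Paragraph 1, so it remains in effect. Paragraph 5 is a severability clause and preserves every provision that can still be given independent effect. Paragraph 2, Paragraph 3, Paragraph 4, and Paragraph 5 remain in effect. Paragraph 6 is among the inoperative provisions, so the answer is no.

No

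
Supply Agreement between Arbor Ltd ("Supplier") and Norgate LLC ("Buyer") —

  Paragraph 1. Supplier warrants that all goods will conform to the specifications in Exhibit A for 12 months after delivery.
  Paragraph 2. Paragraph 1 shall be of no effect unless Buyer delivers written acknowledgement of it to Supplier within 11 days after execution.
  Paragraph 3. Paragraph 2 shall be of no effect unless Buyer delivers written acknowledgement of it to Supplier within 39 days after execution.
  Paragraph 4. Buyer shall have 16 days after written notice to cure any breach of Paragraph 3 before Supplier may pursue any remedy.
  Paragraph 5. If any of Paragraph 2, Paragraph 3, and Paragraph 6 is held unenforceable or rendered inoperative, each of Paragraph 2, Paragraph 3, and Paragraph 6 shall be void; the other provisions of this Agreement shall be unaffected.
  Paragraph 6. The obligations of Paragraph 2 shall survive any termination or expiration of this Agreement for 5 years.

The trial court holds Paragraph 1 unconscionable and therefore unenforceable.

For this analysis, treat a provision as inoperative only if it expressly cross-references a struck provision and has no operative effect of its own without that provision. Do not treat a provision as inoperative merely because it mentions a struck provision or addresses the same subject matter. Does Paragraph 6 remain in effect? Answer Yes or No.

No

Paragraph 1 is struck. Paragraph 2 has no operative effect of its own apart from Paragraph 1 and is therefore inoperative. Paragraph 3 merely fixes the acknowledgement condition for Paragraph 2; with Paragraph 2 gone it has nothing to operate on and falls away. Paragraph 6 has no operative effect of its own apart from Paragraph 2 and is therefore inoperative. The only function of Paragraph 4 is the cure period for breach of Paragraph 3, so it cannot stand once Paragraph 3 is removed. Paragraph 5 declares Paragraph 2, Paragraph 3, and Paragraph 6 mutually dependent; since one of them has fallen, all of them are of no effect. The remainder continues in force under Paragraph 5. Only Paragraph 5 remains in effect. Paragraph 6 is among the inoperative provisions, so the answer is no.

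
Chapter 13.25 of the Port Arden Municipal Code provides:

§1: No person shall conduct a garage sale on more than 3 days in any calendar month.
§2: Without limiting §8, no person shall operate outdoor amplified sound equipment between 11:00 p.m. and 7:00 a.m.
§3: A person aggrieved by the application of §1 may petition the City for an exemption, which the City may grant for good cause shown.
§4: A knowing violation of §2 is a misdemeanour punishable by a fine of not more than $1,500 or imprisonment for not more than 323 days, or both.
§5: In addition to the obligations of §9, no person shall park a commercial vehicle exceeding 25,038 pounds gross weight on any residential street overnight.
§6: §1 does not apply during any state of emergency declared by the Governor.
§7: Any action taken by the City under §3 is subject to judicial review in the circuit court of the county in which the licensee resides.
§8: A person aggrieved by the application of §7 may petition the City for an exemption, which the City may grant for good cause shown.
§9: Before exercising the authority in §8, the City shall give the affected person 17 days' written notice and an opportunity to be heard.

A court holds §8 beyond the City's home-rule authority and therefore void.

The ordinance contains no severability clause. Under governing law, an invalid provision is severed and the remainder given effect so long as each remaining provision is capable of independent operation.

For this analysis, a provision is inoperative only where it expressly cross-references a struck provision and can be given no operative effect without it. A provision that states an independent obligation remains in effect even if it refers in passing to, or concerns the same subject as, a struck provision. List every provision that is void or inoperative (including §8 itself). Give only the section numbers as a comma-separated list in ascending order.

8, 9

§8 is struck. §9 merely fixes the notice-and-hearing requirement for §8; with §8 gone it has nothing to operate on and falls away. Although §5 refers to §9, its operative terms do not depend on §9, so it remains in effect. Although §2 refers to §8, its operative terms do not depend on §8, so it remains in effect. Under the stated default rule, only provisions that cannot operate independently fall away; the rest are enforced. §1, §2, §3, §4, §5, §6, and §7 remain in effect.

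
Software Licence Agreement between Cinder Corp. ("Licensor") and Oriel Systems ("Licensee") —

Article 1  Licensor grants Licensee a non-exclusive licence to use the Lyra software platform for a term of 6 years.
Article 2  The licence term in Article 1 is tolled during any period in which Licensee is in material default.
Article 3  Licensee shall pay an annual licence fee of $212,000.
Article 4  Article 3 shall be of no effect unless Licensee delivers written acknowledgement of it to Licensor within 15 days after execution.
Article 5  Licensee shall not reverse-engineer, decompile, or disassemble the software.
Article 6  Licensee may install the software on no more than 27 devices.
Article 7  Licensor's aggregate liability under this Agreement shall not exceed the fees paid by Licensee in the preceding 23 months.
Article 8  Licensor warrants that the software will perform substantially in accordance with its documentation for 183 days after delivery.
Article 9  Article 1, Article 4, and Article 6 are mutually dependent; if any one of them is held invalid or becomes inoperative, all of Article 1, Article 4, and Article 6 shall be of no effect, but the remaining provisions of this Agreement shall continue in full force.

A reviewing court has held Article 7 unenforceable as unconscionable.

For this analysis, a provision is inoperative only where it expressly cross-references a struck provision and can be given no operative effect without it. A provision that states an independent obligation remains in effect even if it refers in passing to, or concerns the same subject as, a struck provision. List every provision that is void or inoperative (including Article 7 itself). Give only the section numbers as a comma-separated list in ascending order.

Article 7 is struck. Nothing else in the Agreement is defined by reference to Article 7. Article 9 ties Article 1, Article 4, and Article 6 together, but none of those is affected here; the remaining provisions continue in force under Article 9. Article 1, Article 2, Article 3, Article 4, Article 5, Article 6, Article 8, and Article 9 remain in effect.

7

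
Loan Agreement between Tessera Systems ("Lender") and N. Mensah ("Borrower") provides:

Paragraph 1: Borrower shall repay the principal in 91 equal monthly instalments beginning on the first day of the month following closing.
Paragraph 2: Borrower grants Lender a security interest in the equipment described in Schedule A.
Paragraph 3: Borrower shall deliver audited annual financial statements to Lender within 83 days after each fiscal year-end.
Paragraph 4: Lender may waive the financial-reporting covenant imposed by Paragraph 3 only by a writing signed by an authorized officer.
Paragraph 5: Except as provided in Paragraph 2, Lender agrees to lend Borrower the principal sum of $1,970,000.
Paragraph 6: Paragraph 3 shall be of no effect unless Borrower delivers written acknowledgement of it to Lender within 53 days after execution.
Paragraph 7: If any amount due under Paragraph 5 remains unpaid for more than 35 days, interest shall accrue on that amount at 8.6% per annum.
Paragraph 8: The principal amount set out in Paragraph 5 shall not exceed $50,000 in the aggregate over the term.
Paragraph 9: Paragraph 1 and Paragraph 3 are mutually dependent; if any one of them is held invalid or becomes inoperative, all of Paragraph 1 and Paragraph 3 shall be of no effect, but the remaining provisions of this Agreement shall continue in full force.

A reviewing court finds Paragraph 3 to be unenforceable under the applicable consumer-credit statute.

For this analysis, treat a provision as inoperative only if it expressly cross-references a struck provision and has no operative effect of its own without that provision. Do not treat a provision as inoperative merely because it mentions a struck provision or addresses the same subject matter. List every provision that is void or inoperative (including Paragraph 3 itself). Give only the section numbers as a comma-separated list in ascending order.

Paragraph 3 is struck. The only function of Paragraph 4 is the waiver condition for Paragraph 3, so it cannot stand once Paragraph 3 is removed. Paragraph 6 has no operative effect of its own apart from Paragraph 3 and is therefore inoperative. Paragraph 9 declares Paragraph 1 and Paragraph 3 mutually dependent; since one of them has fallen, all of them are of no effect. That brings down Paragraph 1 as well. The remainder continues in force under Paragraph 9. Paragraph 2, Paragraph 5, Paragraph 7, Paragraph 8, and Paragraph 9 remain in effect.

1, 3, 4, 6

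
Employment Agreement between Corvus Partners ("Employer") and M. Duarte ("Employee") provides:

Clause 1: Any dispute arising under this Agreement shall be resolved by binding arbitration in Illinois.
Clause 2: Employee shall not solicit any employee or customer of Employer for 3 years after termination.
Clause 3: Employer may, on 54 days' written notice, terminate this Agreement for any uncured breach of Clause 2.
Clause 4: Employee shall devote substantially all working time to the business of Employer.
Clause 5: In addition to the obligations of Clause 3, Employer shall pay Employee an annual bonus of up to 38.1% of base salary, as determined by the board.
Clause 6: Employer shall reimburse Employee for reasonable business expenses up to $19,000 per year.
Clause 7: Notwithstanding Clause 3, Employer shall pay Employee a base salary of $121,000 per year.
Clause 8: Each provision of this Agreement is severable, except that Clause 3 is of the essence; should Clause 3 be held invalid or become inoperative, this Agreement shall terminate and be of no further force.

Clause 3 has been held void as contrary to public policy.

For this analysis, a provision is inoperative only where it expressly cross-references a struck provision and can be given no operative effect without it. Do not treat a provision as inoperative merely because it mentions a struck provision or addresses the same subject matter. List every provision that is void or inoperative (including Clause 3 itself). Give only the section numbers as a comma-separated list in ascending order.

1, 2, 3, 4, 5, 6, 7, 8

Clause 3 is struck. No other provision's operative terms depend on Clause 3. Clause 8 makes Clause 3 an essential term, and Clause 3 is the provision held invalid; under Clause 8, the entire Agreement is therefore void. No provision of the Agreement survives.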